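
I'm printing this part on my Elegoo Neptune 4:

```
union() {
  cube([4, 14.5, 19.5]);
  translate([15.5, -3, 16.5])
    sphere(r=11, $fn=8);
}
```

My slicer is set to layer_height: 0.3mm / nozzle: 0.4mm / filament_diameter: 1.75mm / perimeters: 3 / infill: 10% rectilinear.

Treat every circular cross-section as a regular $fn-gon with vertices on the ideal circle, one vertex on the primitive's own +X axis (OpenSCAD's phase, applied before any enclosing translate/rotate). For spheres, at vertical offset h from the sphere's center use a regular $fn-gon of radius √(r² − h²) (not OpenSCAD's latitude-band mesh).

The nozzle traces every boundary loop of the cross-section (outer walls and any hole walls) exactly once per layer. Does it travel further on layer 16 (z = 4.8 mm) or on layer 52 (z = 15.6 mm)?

layer 52 (z = 15.6 mm)

Layer 16 (z = 4.8): the cube is present — its section is the full 4×14.5 rectangle (perimeter 37.00 mm); the sphere at (15.5, -3) is not intersected at this z (|z−center|=11.700 > r=11); Combining (union): only the 4×14.5 cube is present, so the union is just that shape — boundary = 37.00 mm. So its perimeter = 37.00 mm. Layer 52 (z = 15.6): the 4×14.5 cube contributes its full rectangle (perimeter 37.00 mm); the r=11 sphere at (15.5, -3) contributes a regular 8-gon of circumradius √(11²−0.9²) = 10.963 (perimeter = 2·8·10.963·sin(180°/8) = 67.13 mm); Combining (union): the 2 present regions are separate (no shared area or edge), so areas and boundary lengths simply add and each stays a separate island — boundary = 104.13 mm. So its perimeter = 104.13 mm. Layer 52 is larger (104.13 vs 37.00 mm).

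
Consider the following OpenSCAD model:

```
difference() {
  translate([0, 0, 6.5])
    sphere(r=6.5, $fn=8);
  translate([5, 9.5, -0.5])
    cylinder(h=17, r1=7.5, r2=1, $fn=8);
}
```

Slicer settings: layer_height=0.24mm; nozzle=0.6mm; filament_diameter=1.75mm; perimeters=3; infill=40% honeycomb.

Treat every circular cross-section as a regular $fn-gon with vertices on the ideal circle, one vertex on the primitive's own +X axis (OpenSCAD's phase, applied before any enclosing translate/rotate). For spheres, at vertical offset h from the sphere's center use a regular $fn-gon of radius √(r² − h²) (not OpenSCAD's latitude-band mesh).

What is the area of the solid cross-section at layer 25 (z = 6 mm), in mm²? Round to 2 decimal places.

118.79 mm²

At z = 6 mm: the sphere: section is a regular 8-gon, circumradius = √(r²−h²) = √(6.5²−0.5²) = 6.481 (area = (8/2)·6.481²·sin(360°/8) = 118.79 mm²); the cone at (5, 9.5) contributes a regular 8-gon of circumradius 5.015 (interpolated between r1=7.5 and r2=1 at t=0.382) (area = (8/2)·5.015²·sin(360°/8) = 71.13 mm²); After the difference (first − rest): starting from the r=6.5 sphere (118.79 mm²), the cone at (5, 9.5) misses the remaining region (no effect) — area = 118.79 mm². Overall, the cross-section is a single solid region. Net area = 118.79 mm².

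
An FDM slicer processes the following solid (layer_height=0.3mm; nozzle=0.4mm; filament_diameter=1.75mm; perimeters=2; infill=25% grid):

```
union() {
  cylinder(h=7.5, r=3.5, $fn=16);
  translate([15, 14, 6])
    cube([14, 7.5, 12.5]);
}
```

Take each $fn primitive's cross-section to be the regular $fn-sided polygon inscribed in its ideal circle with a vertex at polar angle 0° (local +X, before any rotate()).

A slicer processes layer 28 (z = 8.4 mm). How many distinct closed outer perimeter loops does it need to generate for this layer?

1

At z = 8.4 mm: the cylinder is absent (z outside [0, 7.5]); the cube at (15, 14) (footprint 14×7.5) is included at this height; Combining (union): only the 14×7.5 cube at (15, 14) is present, so the union is just that shape — 1 connected region. The result has 1 disconnected region.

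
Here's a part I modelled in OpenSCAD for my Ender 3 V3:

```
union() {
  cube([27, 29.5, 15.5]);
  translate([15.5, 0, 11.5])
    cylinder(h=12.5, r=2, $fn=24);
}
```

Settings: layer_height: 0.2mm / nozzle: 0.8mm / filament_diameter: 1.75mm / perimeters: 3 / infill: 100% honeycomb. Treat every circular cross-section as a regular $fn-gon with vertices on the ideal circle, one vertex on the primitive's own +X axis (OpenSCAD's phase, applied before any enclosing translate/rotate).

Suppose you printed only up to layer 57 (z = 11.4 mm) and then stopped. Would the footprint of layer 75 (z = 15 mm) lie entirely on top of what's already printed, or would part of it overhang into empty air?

Compare the two slices. At z = 11.4: the cube is present — its section is the full 27×29.5 rectangle (area 796.50 mm²); the cylinder at (15.5, 0) does not reach this height (z outside [11.5, 24]); Taking the union: only the 27×29.5 cube is present, so the union is just that shape — area = 796.50 mm². At z = 15: the 27×29.5 cube contributes its full rectangle (area 796.50 mm²); the r=2 cylinder at (15.5, 0) gives a regular 24-gon of circumradius 2 (constant along its height) (area = (24/2)·2.000²·sin(360°/24) = 12.42 mm²); Taking the union: the regions partially overlap — summed areas 808.92 mm² minus the doubly-counted overlap 6.21 mm² gives 802.71 mm² — area = 802.71 mm². Checking containment: at z = 15 the cross-section extends beyond the z = 11.4 cross-section by about 6.21 mm².

part overhangs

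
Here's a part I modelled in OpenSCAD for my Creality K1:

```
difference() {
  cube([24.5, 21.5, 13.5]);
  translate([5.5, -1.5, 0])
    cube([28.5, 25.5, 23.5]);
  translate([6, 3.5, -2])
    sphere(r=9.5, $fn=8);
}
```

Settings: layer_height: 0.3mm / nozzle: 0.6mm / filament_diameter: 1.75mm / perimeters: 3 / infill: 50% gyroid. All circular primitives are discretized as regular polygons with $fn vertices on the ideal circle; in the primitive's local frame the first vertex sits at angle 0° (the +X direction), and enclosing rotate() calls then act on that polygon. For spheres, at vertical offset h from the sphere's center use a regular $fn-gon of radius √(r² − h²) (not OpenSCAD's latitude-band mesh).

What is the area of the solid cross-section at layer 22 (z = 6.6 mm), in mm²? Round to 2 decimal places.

At z = 6.6 mm: the cube is present — its section is the full 24.5×21.5 rectangle (area 526.75 mm²); the 28.5×25.5 cube at (5.5, -1.5) contributes its full rectangle (area 726.75 mm²); the r=9.5 sphere at (6, 3.5) contributes a regular 8-gon of circumradius √(9.5²−8.6²) = 4.036 (area = (8/2)·4.036²·sin(360°/8) = 46.08 mm²); Taking the first minus the rest: starting from the 24.5×21.5 cube (526.75 mm²), the 28.5×25.5 cube at (5.5, -1.5) partially overlaps it — only the 408.50 mm² overlap (of its 726.75 mm²) is removed, clipping the outline; the r=9.5 sphere at (6, 3.5) partially overlaps it — only the 18.97 mm² overlap (of its 46.08 mm²) is removed, clipping the outline — area = 99.28 mm². Overall, the cross-section is a single solid region. Net area = 99.28 mm².

99.28 mm²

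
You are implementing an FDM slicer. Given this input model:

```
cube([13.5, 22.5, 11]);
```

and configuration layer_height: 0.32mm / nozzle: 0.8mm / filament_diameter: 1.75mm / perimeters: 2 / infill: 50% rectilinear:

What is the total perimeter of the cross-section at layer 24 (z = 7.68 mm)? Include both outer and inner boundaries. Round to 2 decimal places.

At z = 7.68 mm: the 13.5×22.5 cube contributes its full rectangle (perimeter 72.00 mm). Overall, the cross-section is a single solid region. Total boundary length (outer) = 72.00 mm.

72.00 mm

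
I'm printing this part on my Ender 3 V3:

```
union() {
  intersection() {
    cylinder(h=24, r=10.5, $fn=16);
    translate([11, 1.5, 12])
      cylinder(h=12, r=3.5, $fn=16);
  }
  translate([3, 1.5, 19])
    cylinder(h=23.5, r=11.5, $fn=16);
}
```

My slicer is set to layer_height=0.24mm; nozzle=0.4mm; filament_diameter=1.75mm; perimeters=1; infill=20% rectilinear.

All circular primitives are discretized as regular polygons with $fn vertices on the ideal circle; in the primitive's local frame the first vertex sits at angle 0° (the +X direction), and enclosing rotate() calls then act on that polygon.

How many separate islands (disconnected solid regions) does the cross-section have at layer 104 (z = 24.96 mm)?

1

At z = 24.96 mm: the cylinder is absent (z outside [0, 24]); the cylinder at (11, 1.5) does not reach this height (z outside [12, 24]); Taking the intersection: at least one operand is absent at this height, so nothing remains; the cylinder at (3, 1.5): section is a regular 16-gon, circumradius r=11.5; Merging all regions: only the r=11.5 cylinder at (3, 1.5) is present, so the union is just that shape — 1 connected region. Overall, the cross-section is a single solid region. Island count = 1.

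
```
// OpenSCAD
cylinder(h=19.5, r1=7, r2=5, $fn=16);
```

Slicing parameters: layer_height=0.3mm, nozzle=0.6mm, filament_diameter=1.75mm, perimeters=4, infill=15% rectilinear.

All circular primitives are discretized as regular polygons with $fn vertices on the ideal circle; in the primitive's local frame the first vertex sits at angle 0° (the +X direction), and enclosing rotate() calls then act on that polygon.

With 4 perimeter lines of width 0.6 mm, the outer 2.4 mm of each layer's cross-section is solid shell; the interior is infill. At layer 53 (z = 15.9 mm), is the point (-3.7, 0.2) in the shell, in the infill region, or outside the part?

At z = 15.9 mm: the cone contributes a regular 16-gon of circumradius 5.369 (interpolated between r1=7 and r2=5 at t=0.815). Overall, the cross-section is a single solid region. The nearest boundary edge runs (-4.96, 2.05)→(-5.37, 0.00); distance from the point to it = 1.60 mm. The point is inside the cross-section, 1.60 mm from the nearest boundary — within the 2.4 mm shell band (4 × 0.6).

shell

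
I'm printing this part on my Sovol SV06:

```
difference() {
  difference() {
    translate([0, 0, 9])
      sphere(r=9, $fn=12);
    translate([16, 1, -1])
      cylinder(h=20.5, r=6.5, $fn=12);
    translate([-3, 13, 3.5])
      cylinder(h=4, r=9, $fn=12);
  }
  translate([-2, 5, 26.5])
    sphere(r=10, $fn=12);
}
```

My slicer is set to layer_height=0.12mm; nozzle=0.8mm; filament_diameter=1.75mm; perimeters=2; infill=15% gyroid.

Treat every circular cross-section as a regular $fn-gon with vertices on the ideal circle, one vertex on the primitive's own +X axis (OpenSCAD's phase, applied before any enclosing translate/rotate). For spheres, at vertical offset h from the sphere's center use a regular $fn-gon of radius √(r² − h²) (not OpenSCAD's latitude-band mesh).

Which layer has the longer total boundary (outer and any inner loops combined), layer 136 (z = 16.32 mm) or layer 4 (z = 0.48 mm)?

layer 136 (z = 16.32 mm)

Layer 136 (z = 16.32): the r=9 sphere contributes a regular 12-gon of circumradius √(9²−7.32²) = 5.236 (perimeter = 2·12·5.236·sin(180°/12) = 32.53 mm); the cylinder at (16, 1): section is a regular 12-gon, circumradius r=6.5 (perimeter = 2·12·6.500·sin(180°/12) = 40.38 mm); the cylinder at (-3, 13) does not reach this height (z outside [3.5, 7.5]); Subtracting the remaining from the first: starting from the r=9 sphere, the r=6.5 cylinder at (16, 1) misses the remaining region (no effect) — boundary = 32.53 mm; the sphere at (-2, 5) is absent (|z−center|=10.180 > r=10); Subtracting the remaining from the first: none of the subtracted shapes is present at this height, so the result so far is unchanged — boundary = 32.53 mm. So its perimeter = 32.53 mm. Layer 4 (z = 0.48): the sphere: section is a regular 12-gon, circumradius = √(r²−h²) = √(9²−8.52²) = 2.900 (perimeter = 2·12·2.900·sin(180°/12) = 18.01 mm); the cylinder at (16, 1): section is a regular 12-gon, circumradius r=6.5 (perimeter = 2·12·6.500·sin(180°/12) = 40.38 mm); the cylinder at (-3, 13) is not intersected at this z (z outside [3.5, 7.5]); Subtracting the remaining from the first: starting from the r=9 sphere, the r=6.5 cylinder at (16, 1) misses the remaining region (no effect) — boundary = 18.01 mm; the sphere at (-2, 5) is absent (|z−center|=26.020 > r=10); Subtracting the remaining from the first: none of the subtracted shapes is present at this height, so the result so far is unchanged — boundary = 18.01 mm. So its perimeter = 18.01 mm. Layer 136 is larger (32.53 vs 18.01 mm).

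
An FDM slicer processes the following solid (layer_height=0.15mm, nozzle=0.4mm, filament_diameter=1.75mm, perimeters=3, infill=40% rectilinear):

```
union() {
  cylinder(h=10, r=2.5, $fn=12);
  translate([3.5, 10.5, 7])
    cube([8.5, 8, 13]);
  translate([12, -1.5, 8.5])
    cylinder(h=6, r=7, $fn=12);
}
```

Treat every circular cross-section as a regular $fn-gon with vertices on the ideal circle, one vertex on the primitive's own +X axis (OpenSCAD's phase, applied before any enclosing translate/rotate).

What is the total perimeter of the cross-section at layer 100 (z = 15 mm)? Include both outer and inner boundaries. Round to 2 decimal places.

33.00 mm

At z = 15 mm: the cylinder is absent (z outside [0, 10]); the 8.5×8 cube at (3.5, 10.5) contributes its full rectangle (perimeter 33.00 mm); the cylinder at (12, -1.5) does not reach this height (z outside [8.5, 14.5]); Merging all regions: only the 8.5×8 cube at (3.5, 10.5) is present, so the union is just that shape — boundary = 33.00 mm. Overall, the cross-section is a single solid region. Total boundary length (outer) = 33.00 mm.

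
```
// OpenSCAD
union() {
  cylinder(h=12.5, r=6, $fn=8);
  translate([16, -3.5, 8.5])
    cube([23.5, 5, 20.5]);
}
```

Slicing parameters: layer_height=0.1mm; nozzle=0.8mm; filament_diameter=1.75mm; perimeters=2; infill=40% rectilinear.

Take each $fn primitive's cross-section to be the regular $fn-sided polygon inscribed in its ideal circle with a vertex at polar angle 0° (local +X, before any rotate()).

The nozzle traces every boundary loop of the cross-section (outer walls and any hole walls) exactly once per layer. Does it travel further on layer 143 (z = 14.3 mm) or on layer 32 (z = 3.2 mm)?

Layer 143 (z = 14.3): the cylinder is not intersected at this z (z outside [0, 12.5]); the cube at (16, -3.5) (footprint 23.5×5) is included at this height (perimeter 57.00 mm); Merging all regions: only the 23.5×5 cube at (16, -3.5) is present, so the union is just that shape — boundary = 57.00 mm. So its perimeter = 57.00 mm. Layer 32 (z = 3.2): the r=6 cylinder contributes a regular 8-gon of circumradius 6 (perimeter = 2·8·6.000·sin(180°/8) = 36.74 mm); the cube at (16, -3.5) is not intersected at this z (z outside [8.5, 29]); Merging all regions: only the r=6 cylinder is present, so the union is just that shape — boundary = 36.74 mm. So its perimeter = 36.74 mm. Layer 143 is larger (57.00 vs 36.74 mm).

layer 143 (z = 14.3 mm)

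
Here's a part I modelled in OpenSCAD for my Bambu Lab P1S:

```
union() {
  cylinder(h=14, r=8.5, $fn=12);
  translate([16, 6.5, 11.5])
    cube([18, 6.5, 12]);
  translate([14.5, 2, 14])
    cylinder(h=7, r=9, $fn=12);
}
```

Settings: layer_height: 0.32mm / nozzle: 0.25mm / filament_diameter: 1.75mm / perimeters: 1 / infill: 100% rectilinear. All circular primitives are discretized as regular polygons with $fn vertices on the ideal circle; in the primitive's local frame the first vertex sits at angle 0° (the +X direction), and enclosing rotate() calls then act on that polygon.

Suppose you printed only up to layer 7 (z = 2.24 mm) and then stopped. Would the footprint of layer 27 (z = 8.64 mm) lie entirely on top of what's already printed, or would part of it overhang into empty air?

Compare the two slices. At z = 2.24: the cylinder: section is a regular 12-gon, circumradius r=8.5 (area = (12/2)·8.500²·sin(360°/12) = 216.75 mm²); the cube at (16, 6.5) is absent (z outside [11.5, 23.5]); the cylinder at (14.5, 2) is not intersected at this z (z outside [14, 21]); Merging all regions: only the r=8.5 cylinder is present, so the union is just that shape — area = 216.75 mm². At z = 8.64: the r=8.5 cylinder gives a regular 12-gon of circumradius 8.5 (constant along its height) (area = (12/2)·8.500²·sin(360°/12) = 216.75 mm²); the cube at (16, 6.5) is absent (z outside [11.5, 23.5]); the cylinder at (14.5, 2) is not intersected at this z (z outside [14, 21]); Merging all regions: only the r=8.5 cylinder is present, so the union is just that shape — area = 216.75 mm². Checking containment: the cross-section at z = 8.64 is a subset of the cross-section at z = 2.24.

entirely on top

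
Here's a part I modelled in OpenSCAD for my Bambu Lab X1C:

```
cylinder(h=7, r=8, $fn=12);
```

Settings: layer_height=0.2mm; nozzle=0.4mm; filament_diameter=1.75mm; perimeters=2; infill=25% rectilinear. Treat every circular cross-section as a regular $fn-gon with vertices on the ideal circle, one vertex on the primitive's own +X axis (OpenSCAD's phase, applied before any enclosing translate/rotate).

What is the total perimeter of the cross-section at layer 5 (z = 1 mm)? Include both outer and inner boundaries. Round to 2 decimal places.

At z = 1 mm: the r=8 cylinder gives a regular 12-gon of circumradius 8 (constant along its height) (perimeter = 2·12·8.000·sin(180°/12) = 49.69 mm). Overall, the cross-section is a single solid region. Total boundary length (outer) = 49.69 mm.

49.69 mm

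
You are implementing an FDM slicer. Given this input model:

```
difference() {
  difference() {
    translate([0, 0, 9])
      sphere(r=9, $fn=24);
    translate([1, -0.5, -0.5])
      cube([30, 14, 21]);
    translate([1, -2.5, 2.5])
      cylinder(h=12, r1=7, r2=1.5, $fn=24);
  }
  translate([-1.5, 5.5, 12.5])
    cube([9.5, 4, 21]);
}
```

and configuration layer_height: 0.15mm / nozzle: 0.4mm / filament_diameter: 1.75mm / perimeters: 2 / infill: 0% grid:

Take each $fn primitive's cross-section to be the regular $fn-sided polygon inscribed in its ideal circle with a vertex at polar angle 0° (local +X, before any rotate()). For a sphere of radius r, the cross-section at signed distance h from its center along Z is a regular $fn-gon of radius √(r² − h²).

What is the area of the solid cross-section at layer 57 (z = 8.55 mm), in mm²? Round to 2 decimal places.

At z = 8.55 mm: the r=9 sphere slices to a regular 24-gon of circumradius 8.989 (√(r²−h²) with h=0.45 from center) (area = (24/2)·8.989²·sin(360°/24) = 250.94 mm²); the 30×14 cube at (1, -0.5) contributes its full rectangle (area 420.00 mm²); the cone at (1, -2.5): at t=0.504 of its height the radius interpolates to r₁+(r₂−r₁)t = 4.227, giving a regular 24-gon of that circumradius (area = (24/2)·4.227²·sin(360°/24) = 55.50 mm²); Taking the first minus the rest: starting from the r=9 sphere (250.94 mm²), the 30×14 cube at (1, -0.5) partially overlaps it — only the 57.79 mm² overlap (of its 420.00 mm²) is removed, clipping the outline; the cone at (1, -2.5) partially overlaps it — only the 49.70 mm² overlap (of its 55.50 mm²) is removed, clipping the outline — area = 143.46 mm²; the cube at (-1.5, 5.5) is absent (z outside [12.5, 33.5]); Subtracting the remaining from the first: none of the subtracted shapes is present at this height, so that combined region is unchanged — area = 143.46 mm². Overall, the cross-section is a single solid region. Net area = 143.46 mm².

143.46 mm²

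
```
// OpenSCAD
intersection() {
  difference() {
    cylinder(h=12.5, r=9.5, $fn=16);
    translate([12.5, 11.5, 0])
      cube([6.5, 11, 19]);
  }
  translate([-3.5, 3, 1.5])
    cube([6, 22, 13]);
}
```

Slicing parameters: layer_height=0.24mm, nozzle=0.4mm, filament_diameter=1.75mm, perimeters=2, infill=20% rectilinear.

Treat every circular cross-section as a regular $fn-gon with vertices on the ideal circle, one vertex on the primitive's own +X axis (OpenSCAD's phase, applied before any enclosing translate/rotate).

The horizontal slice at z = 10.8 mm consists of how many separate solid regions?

1

At z = 10.8 mm: the r=9.5 cylinder gives a regular 16-gon of circumradius 9.5 (constant along its height); the cube at (12.5, 11.5) (footprint 6.5×11) is included at this height; After the difference (first − rest): starting from the r=9.5 cylinder, the 6.5×11 cube at (12.5, 11.5) misses the remaining region (no effect) — 1 connected region; the 6×22 cube at (-3.5, 3) contributes its full rectangle; Taking the intersection: the 6×22 cube at (-3.5, 3) partially overlaps that combined region; clipping to the common part keeps 37.16 mm² — 1 connected region. The result has 1 disconnected region.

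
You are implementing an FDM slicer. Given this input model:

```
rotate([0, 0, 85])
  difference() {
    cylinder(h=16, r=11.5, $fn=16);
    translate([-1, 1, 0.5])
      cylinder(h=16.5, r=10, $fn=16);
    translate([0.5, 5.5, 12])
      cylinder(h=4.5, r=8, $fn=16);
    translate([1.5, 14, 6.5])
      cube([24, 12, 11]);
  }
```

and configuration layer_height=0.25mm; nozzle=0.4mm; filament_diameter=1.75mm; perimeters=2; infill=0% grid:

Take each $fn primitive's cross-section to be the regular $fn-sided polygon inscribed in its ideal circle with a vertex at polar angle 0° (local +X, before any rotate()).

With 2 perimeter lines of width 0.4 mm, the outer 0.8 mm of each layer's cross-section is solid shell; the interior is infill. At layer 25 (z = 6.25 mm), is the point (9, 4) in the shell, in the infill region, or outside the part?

infill

At z = 6.25 mm: the r=11.5 cylinder contributes a regular 16-gon of circumradius 11.5; the r=10 cylinder at (-1, 1) gives a regular 16-gon of circumradius 10 (constant along its height); the cylinder at (0.5, 5.5) does not reach this height (z outside [12, 16.5]); the cube at (1.5, 14) does not reach this height (z outside [6.5, 17.5]); Taking the first minus the rest: starting from the r=11.5 cylinder, the r=10 cylinder at (-1, 1) lies wholly inside it (removes its full 306.15 mm² and its 62.43 mm outline becomes a hole wall) — 1 connected region with 1 hole; (rotated 85° about Z; rotation is an isometry so areas/perimeters/island counts are preserved). Overall, the cross-section is one region with 1 hole. Undo the 85° rotation: the query point maps to (4.769, -8.617) in the un-rotated model frame. The nearest boundary edge runs (2.83, -8.24)→(6.07, -6.07); distance from the point to it = 1.39 mm. The point is inside the cross-section and 1.39 mm from the nearest boundary — more than the 0.8 mm shell width (2 × 0.4), so it's in the infill interior.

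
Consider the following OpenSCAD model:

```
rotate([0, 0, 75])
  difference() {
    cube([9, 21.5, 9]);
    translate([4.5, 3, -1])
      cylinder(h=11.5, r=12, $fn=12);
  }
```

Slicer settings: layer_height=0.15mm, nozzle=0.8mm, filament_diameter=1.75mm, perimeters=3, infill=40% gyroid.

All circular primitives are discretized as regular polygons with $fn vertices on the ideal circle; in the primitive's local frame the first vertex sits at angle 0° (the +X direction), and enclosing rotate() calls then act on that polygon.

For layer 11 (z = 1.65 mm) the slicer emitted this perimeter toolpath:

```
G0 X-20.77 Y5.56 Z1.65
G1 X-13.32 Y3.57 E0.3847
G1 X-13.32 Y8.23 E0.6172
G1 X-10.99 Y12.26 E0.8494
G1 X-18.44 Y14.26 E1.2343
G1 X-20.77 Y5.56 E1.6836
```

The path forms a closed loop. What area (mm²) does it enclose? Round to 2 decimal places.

Apply the shoelace formula to the sequence of (X, Y) vertices; enclosed area = 64.00 mm².

64.00 mm²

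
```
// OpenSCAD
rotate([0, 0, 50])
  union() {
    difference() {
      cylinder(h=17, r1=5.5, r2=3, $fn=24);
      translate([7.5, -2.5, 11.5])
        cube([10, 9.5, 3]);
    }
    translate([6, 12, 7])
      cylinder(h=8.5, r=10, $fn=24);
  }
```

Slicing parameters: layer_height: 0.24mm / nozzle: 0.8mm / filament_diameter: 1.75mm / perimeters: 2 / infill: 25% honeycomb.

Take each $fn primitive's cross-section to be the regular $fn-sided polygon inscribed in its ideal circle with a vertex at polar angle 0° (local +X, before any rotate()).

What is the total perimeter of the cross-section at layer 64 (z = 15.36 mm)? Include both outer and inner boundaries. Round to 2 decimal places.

82.96 mm

At z = 15.36 mm: the cone contributes a regular 24-gon of circumradius 3.241 (interpolated between r1=5.5 and r2=3 at t=0.904) (perimeter = 2·24·3.241·sin(180°/24) = 20.31 mm); the cube at (7.5, -2.5) does not reach this height (z outside [11.5, 14.5]); Subtracting the remaining from the first: none of the subtracted shapes is present at this height, so the cone is unchanged — boundary = 20.31 mm; the r=10 cylinder at (6, 12) contributes a regular 24-gon of circumradius 10 (perimeter = 2·24·10.000·sin(180°/24) = 62.65 mm); Combining (union): the 2 present regions are separate (no shared area or edge), so areas and boundary lengths simply add and each stays a separate island — boundary = 82.96 mm; (rotated 50° about Z; rotation is an isometry so areas/perimeters/island counts are preserved). Overall, the cross-section has 2 separate islands. Total boundary length (outer) = 82.96 mm.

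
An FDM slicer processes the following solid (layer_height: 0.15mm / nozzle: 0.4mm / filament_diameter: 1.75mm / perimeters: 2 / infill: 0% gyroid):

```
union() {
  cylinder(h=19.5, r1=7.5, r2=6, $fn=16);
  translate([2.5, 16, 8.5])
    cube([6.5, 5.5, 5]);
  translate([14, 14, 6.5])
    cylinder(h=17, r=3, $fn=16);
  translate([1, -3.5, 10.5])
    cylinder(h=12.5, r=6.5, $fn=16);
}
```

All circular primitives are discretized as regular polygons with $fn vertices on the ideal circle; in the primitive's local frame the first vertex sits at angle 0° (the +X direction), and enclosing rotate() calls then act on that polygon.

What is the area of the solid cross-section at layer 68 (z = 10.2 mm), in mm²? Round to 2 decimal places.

201.36 mm²

At z = 10.2 mm: the cone (r1=7.5→r2=6) has section circumradius 6.715 here — a regular 16-gon (area = (16/2)·6.715²·sin(360°/16) = 138.06 mm²); the 6.5×5.5 cube at (2.5, 16) contributes its full rectangle (area 35.75 mm²); the r=3 cylinder at (14, 14) gives a regular 16-gon of circumradius 3 (constant along its height) (area = (16/2)·3.000²·sin(360°/16) = 27.55 mm²); the cylinder at (1, -3.5) does not reach this height (z outside [10.5, 23]); Combining (union): the 3 present regions are separate (no shared area or edge), so areas and boundary lengths simply add and each stays a separate island — area = 201.36 mm². Overall, the cross-section has 3 separate islands. Net area = 201.36 mm².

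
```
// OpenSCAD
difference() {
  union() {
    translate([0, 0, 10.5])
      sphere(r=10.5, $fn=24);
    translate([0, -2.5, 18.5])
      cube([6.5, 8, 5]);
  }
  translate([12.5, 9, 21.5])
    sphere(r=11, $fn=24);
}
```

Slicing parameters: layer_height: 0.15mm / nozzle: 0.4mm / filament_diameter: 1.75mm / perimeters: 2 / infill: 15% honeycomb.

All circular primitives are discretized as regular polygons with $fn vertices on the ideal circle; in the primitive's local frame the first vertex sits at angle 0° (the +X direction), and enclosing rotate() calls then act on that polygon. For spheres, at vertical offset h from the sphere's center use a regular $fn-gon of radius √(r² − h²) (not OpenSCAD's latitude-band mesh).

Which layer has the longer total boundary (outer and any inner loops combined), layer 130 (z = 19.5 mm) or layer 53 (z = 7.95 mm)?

Layer 130 (z = 19.5): the r=10.5 sphere contributes a regular 24-gon of circumradius √(10.5²−9²) = 5.408 (perimeter = 2·24·5.408·sin(180°/24) = 33.88 mm); the cube at (0, -2.5) (footprint 6.5×8) is included at this height (perimeter 29.00 mm); Merging all regions: the regions partially overlap (shared area 35.65 mm²), so the edge portions inside another operand are dropped and the merged outline is re-measured after clipping — boundary = 39.13 mm; the sphere at (12.5, 9): section is a regular 24-gon, circumradius = √(r²−h²) = √(11²−2²) = 10.817 (perimeter = 2·24·10.817·sin(180°/24) = 67.77 mm); Subtracting the remaining from the first: starting from that combined region, the r=11 sphere at (12.5, 9) partially overlaps it — only the 13.84 mm² overlap (of its 363.38 mm²) is removed, clipping the outline — boundary = 36.53 mm. So its perimeter = 36.53 mm. Layer 53 (z = 7.95): the r=10.5 sphere contributes a regular 24-gon of circumradius √(10.5²−2.55²) = 10.186 (perimeter = 2·24·10.186·sin(180°/24) = 63.82 mm); the cube at (0, -2.5) does not reach this height (z outside [18.5, 23.5]); Taking the union: only the r=10.5 sphere is present, so the union is just that shape — boundary = 63.82 mm; the sphere at (12.5, 9) does not reach this height (|z−center|=13.550 > r=11); After the difference (first − rest): none of the subtracted shapes is present at this height, so that combined region is unchanged — boundary = 63.82 mm. So its perimeter = 63.82 mm. Layer 53 is larger (63.82 vs 36.53 mm).

layer 53 (z = 7.95 mm)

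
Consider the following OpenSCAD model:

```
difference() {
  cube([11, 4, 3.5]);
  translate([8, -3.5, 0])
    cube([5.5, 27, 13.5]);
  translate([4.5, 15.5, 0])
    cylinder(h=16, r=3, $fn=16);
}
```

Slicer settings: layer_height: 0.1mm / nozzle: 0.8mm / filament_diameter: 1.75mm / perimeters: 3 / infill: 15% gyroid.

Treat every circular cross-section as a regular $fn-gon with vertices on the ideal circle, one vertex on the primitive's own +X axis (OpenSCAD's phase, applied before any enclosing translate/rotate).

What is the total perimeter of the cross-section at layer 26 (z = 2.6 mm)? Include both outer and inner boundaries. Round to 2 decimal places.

At z = 2.6 mm: the cube is present — its section is the full 11×4 rectangle (perimeter 30.00 mm); the 5.5×27 cube at (8, -3.5) contributes its full rectangle (perimeter 65.00 mm); the r=3 cylinder at (4.5, 15.5) contributes a regular 16-gon of circumradius 3 (perimeter = 2·16·3.000·sin(180°/16) = 18.73 mm); Taking the first minus the rest: starting from the 11×4 cube, the 5.5×27 cube at (8, -3.5) partially overlaps it — only the 12.00 mm² overlap (of its 148.50 mm²) is removed, clipping the outline; the r=3 cylinder at (4.5, 15.5) misses the remaining region (no effect) — boundary = 24.00 mm. Overall, the cross-section is a single solid region. Total boundary length (outer) = 24.00 mm.

24.00 mm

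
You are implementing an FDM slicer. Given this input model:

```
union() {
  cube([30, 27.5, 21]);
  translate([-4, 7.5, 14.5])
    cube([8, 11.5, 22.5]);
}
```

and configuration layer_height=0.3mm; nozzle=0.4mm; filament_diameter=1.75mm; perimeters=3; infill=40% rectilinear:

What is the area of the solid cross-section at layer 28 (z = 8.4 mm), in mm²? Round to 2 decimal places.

At z = 8.4 mm: the cube is present — its section is the full 30×27.5 rectangle (area 825.00 mm²); the cube at (-4, 7.5) is absent (z outside [14.5, 37]); Combining (union): only the 30×27.5 cube is present, so the union is just that shape — area = 825.00 mm². Overall, the cross-section is a single solid region. Net area = 825.00 mm².

825.00 mm²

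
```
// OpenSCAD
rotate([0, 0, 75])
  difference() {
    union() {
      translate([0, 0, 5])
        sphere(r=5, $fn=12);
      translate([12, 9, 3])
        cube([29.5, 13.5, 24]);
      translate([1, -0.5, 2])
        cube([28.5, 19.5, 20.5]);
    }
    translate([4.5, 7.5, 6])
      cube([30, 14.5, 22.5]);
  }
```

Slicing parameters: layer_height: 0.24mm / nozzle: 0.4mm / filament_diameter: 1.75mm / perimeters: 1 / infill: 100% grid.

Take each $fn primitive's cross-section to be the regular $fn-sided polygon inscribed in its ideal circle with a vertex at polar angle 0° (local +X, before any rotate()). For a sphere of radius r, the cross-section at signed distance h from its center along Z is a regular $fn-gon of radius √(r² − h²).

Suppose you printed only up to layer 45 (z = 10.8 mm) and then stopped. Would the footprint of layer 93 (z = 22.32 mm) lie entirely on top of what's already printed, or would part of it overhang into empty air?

entirely on top

Compare the two slices. At z = 10.8: the sphere does not reach this height (|z−center|=5.800 > r=5); the cube at (12, 9) is present — its section is the full 29.5×13.5 rectangle (area 398.25 mm²); the cube at (1, -0.5) (footprint 28.5×19.5) is included at this height (area 555.75 mm²); Taking the union: the regions partially overlap — summed areas 954.00 mm² minus the doubly-counted overlap 175.00 mm² gives 779.00 mm² — area = 779.00 mm²; the 30×14.5 cube at (4.5, 7.5) contributes its full rectangle (area 435.00 mm²); Subtracting the remaining from the first: starting from the result so far (779.00 mm²), the 30×14.5 cube at (4.5, 7.5) partially overlaps it — only the 405.00 mm² overlap (of its 435.00 mm²) is removed, clipping the outline — area = 374.00 mm²; (rotated 75° about Z; rotation is an isometry so areas/perimeters/island counts are preserved). At z = 22.32: the sphere does not reach this height (|z−center|=17.320 > r=5); the cube at (12, 9) is present — its section is the full 29.5×13.5 rectangle (area 398.25 mm²); the cube at (1, -0.5) is present — its section is the full 28.5×19.5 rectangle (area 555.75 mm²); Combining (union): the regions partially overlap — summed areas 954.00 mm² minus the doubly-counted overlap 175.00 mm² gives 779.00 mm² — area = 779.00 mm²; the cube at (4.5, 7.5) (footprint 30×14.5) is included at this height (area 435.00 mm²); Subtracting the remaining from the first: starting from that combined region (779.00 mm²), the 30×14.5 cube at (4.5, 7.5) partially overlaps it — only the 405.00 mm² overlap (of its 435.00 mm²) is removed, clipping the outline — area = 374.00 mm²; (rotated 75° about Z; rotation is an isometry so areas/perimeters/island counts are preserved). Checking containment: the cross-section at z = 22.32 is a subset of the cross-section at z = 10.8.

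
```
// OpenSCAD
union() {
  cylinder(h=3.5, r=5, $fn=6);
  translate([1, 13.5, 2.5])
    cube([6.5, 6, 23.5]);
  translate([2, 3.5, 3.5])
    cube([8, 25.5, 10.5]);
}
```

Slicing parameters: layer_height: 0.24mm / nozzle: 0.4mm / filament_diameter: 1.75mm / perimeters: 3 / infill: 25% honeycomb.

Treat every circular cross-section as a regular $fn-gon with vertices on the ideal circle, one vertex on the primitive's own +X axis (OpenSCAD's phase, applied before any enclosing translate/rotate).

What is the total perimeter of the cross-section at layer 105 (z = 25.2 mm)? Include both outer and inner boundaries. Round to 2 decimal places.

25.00 mm

At z = 25.2 mm: the cylinder is absent (z outside [0, 3.5]); the 6.5×6 cube at (1, 13.5) contributes its full rectangle (perimeter 25.00 mm); the cube at (2, 3.5) does not reach this height (z outside [3.5, 14]); Merging all regions: only the 6.5×6 cube at (1, 13.5) is present, so the union is just that shape — boundary = 25.00 mm. Overall, the cross-section is a single solid region. Total boundary length (outer) = 25.00 mm.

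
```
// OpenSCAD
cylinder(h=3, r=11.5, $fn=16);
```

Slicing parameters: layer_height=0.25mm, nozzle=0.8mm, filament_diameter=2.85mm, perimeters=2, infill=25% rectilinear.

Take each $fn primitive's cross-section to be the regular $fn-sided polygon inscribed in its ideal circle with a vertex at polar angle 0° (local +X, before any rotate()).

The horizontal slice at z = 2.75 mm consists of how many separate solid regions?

1

At z = 2.75 mm: the r=11.5 cylinder contributes a regular 16-gon of circumradius 11.5. The result has 1 disconnected region.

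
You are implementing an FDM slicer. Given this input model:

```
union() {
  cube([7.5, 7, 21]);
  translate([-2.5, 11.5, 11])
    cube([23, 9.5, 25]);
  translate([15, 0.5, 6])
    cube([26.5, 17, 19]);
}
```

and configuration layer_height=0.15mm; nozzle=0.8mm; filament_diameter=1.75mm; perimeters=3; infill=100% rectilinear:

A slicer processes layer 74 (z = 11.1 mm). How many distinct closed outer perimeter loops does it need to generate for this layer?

At z = 11.1 mm: the cube is present — its section is the full 7.5×7 rectangle; the cube at (-2.5, 11.5) is present — its section is the full 23×9.5 rectangle; the cube at (15, 0.5) (footprint 26.5×17) is included at this height; Combining (union): the regions partially overlap (shared area 33.00 mm²), so overlapping operands fuse into one piece — 2 connected regions. The result has 2 disconnected regions.

2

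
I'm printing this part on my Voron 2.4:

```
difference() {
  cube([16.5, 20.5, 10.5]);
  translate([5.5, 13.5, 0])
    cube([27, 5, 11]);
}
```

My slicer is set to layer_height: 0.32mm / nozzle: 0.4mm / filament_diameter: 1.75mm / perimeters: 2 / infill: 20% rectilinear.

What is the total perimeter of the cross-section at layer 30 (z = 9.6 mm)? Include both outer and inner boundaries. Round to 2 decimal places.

At z = 9.6 mm: the cube (footprint 16.5×20.5) is included at this height (perimeter 74.00 mm); the 27×5 cube at (5.5, 13.5) contributes its full rectangle (perimeter 64.00 mm); Taking the first minus the rest: starting from the 16.5×20.5 cube, the 27×5 cube at (5.5, 13.5) partially overlaps it — only the 55.00 mm² overlap (of its 135.00 mm²) is removed, clipping the outline — boundary = 96.00 mm. Overall, the cross-section is a single solid region. Total boundary length (outer) = 96.00 mm.

96.00 mm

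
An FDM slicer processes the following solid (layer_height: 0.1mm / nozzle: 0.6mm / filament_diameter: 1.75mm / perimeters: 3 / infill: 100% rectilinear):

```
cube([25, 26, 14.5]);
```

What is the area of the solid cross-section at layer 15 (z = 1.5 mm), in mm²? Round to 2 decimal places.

650.00 mm²

At z = 1.5 mm: the 25×26 cube contributes its full rectangle (area 650.00 mm²). Overall, the cross-section is a single solid region. Net area = 650.00 mm².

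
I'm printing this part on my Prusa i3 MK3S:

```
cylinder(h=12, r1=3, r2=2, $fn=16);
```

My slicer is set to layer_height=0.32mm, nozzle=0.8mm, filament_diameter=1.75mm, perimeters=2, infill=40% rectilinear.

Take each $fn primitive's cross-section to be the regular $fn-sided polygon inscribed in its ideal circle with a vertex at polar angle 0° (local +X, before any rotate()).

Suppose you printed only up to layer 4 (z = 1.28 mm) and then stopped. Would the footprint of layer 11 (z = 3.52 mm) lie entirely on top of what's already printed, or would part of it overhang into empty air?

Compare the two slices. At z = 1.28: the cone (r1=3→r2=2) has section circumradius 2.893 here — a regular 16-gon (area = (16/2)·2.893²·sin(360°/16) = 25.63 mm²). At z = 3.52: the cone contributes a regular 16-gon of circumradius 2.707 (interpolated between r1=3 and r2=2 at t=0.293) (area = (16/2)·2.707²·sin(360°/16) = 22.43 mm²). Checking containment: the cross-section at z = 3.52 is a subset of the cross-section at z = 1.28.

entirely on top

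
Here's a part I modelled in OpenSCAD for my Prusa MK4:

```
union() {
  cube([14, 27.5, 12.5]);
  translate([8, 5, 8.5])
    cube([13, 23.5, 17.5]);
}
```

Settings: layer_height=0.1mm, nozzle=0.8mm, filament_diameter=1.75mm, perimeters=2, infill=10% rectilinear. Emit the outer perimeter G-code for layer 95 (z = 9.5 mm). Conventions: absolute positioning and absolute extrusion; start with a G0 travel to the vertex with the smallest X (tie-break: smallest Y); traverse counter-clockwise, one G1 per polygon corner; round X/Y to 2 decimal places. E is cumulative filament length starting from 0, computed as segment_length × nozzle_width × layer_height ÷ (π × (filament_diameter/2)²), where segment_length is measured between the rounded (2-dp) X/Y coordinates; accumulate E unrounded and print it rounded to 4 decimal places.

G0 X0.00 Y0.00 Z9.50
G1 X14.00 Y0.00 E0.4656
G1 X14.00 Y5.00 E0.6319
G1 X21.00 Y5.00 E0.8648
G1 X21.00 Y28.50 E1.6464
G1 X8.00 Y28.50 E2.0788
G1 X8.00 Y27.50 E2.1120
G1 X0.00 Y27.50 E2.3781
G1 X0.00 Y0.00 E3.2928

At z = 9.5 mm: the 14×27.5 cube contributes its full rectangle; the 13×23.5 cube at (8, 5) contributes its full rectangle; Taking the union: the regions partially overlap (shared area 135.00 mm²), so overlapping operands fuse into one piece — 1 connected region. The outline is a single polygon with 8 vertices. Extrusion per mm of travel: 0.8 × 0.1 / (π × 0.875²) = 0.033260. Accumulating E over each segment gives final E = 3.2928.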